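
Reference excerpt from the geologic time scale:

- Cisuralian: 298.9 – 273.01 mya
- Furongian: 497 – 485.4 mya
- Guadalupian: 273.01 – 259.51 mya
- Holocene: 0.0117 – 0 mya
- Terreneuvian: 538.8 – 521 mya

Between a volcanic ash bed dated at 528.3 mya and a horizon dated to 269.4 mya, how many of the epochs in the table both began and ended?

528.3 Ma sits inside the Terreneuvian (538.8–521) and 269.4 Ma inside the Guadalupian (273.01–259.51); neither of those is wholly between the two dates.
The listed epochs lying completely between them are Furongian, Cisuralian — 2 in all.

2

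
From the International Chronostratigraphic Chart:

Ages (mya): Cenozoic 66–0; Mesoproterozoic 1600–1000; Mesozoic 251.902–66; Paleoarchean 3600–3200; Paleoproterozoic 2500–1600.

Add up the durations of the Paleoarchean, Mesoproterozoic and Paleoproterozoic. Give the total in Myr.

1900 million years

Duration is start − end for each: (3600 − 3200) + (1600 − 1000) + (2500 − 1600).
That is 400 + 600 + 900, which totals 1900 million years.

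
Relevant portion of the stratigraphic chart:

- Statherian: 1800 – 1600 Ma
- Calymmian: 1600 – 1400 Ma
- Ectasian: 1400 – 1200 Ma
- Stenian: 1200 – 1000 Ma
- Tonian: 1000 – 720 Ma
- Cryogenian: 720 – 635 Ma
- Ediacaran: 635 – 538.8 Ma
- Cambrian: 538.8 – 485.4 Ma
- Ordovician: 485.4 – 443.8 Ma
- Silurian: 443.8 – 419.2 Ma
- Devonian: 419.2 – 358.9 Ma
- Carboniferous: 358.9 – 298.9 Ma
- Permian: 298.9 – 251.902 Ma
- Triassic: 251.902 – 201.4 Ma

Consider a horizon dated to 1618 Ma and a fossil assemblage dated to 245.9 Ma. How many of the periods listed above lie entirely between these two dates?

The older date is 1618 Ma and the younger is 245.9 Ma.
Periods with start < 1618 and end > 245.9 Ma: Calymmian (1600–1400), Ectasian (1400–1200), Stenian (1200–1000), Tonian (1000–720), Cryogenian (720–635), Ediacaran (635–538.8), Cambrian (538.8–485.4), Ordovician (485.4–443.8), Silurian (443.8–419.2), Devonian (419.2–358.9), Carboniferous (358.9–298.9), Permian (298.9–251.902).
That is 12 complete periods.

12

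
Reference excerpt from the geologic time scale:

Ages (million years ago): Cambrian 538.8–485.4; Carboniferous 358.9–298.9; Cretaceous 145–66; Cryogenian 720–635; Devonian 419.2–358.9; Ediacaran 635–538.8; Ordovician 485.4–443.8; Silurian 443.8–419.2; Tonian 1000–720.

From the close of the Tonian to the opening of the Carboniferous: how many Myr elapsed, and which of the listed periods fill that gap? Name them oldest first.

End of Tonian = 720 Ma; start of Carboniferous = 358.9 Ma.
Gap = 720 − 358.9 = 361.1 Myr.
Periods wholly inside 720–358.9 Ma: Cryogenian (720–635), Ediacaran (635–538.8), Cambrian (538.8–485.4), Ordovician (485.4–443.8), Silurian (443.8–419.2), Devonian (419.2–358.9).

361.1 million years; Cryogenian, Ediacaran, Cambrian, Ordovician, Silurian, Devonian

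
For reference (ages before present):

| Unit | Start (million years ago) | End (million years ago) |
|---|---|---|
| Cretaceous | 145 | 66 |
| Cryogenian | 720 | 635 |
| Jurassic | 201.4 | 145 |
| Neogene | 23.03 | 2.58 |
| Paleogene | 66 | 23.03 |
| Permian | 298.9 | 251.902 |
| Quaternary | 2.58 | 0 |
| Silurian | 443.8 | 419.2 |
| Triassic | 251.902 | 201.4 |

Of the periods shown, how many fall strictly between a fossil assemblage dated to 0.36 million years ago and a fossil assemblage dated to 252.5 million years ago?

5

The older date is 252.5 Ma and the younger is 0.36 Ma.
Periods with start < 252.5 and end > 0.36 Ma: Triassic (251.902–201.4), Jurassic (201.4–145), Cretaceous (145–66), Paleogene (66–23.03), Neogene (23.03–2.58).
That is 5 complete periods.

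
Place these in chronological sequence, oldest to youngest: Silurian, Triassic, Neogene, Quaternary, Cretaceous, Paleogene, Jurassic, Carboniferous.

Silurian, Carboniferous, Triassic, Jurassic, Cretaceous, Paleogene, Neogene, Quaternary

Era membership (oldest first within each) — Paleozoic: Silurian, Carboniferous; Mesozoic: Triassic, Jurassic, Cretaceous; Cenozoic: Paleogene, Neogene, Quaternary. Paleozoic precedes Mesozoic, which precedes Cenozoic. Concatenating the groups in that era order gives oldest to youngest directly.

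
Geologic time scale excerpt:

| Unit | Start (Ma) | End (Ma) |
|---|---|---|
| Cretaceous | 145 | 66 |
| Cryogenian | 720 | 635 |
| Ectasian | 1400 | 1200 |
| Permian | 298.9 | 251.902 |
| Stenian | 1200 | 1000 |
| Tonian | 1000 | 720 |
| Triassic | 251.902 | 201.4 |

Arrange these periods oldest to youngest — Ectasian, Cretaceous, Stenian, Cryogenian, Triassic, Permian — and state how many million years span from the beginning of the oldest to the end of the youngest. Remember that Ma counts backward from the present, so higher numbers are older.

From the excerpt: Ectasian 1400–1200; Cretaceous 145–66; Stenian 1200–1000; Cryogenian 720–635; Triassic 251.902–201.4; Permian 298.9–251.902 (Ma).
Larger Ma is earlier, so the oldest is Ectasian and the youngest is Cretaceous; oldest to youngest: Ectasian, Stenian, Cryogenian, Permian, Triassic, Cretaceous.
Oldest start 1400 minus youngest end 66 gives 1334 Myr overall.

Ectasian → Stenian → Cryogenian → Permian → Triassic → Cretaceous; total span 1334 Myr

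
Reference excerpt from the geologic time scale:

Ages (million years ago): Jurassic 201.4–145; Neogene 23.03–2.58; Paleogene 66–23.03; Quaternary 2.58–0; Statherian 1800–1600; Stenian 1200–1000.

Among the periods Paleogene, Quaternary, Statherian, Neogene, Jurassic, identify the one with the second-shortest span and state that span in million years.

Neogene, 20.45 million years

Durations: Paleogene 42.97; Quaternary 2.58; Statherian 200; Neogene 20.45; Jurassic 56.4 Myr.
Sorted shortest-first: Quaternary (2.58), Neogene (20.45), Paleogene (42.97), Jurassic (56.4), Statherian (200).
The second shortest is Neogene at 20.45 Myr.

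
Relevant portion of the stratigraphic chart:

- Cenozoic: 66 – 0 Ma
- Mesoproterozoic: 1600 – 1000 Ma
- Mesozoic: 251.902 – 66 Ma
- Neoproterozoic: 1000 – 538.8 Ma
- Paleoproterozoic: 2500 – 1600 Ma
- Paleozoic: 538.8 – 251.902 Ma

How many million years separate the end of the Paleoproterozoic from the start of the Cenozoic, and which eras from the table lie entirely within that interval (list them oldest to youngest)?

1534 million years; Mesoproterozoic, Neoproterozoic, Paleozoic, Mesozoic

End of Paleoproterozoic = 1600 Ma; start of Cenozoic = 66 Ma.
Gap = 1600 − 66 = 1534 Myr.
Eras wholly inside 1600–66 Ma: Mesoproterozoic (1600–1000), Neoproterozoic (1000–538.8), Paleozoic (538.8–251.902), Mesozoic (251.902–66).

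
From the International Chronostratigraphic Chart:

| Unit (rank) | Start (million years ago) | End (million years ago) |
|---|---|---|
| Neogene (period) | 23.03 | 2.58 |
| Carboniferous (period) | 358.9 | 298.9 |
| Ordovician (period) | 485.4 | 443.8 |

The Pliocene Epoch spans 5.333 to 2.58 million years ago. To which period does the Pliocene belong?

The Pliocene (5.333–2.58 Ma) lies entirely within 23.03–2.58 Ma, the Neogene Period.

Neogene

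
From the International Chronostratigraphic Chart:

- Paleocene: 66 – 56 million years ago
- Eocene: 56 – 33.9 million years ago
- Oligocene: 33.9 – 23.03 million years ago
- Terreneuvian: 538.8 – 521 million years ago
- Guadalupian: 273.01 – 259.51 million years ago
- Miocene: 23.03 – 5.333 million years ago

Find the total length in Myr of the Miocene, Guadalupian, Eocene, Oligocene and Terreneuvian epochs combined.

Duration is start − end for each: (23.03 − 5.333) + (273.01 − 259.51) + (56 − 33.9) + (33.9 − 23.03) + (538.8 − 521).
That is 17.697 + 13.5 + 22.1 + 10.87 + 17.8, which totals 81.967 million years.

81.967 million years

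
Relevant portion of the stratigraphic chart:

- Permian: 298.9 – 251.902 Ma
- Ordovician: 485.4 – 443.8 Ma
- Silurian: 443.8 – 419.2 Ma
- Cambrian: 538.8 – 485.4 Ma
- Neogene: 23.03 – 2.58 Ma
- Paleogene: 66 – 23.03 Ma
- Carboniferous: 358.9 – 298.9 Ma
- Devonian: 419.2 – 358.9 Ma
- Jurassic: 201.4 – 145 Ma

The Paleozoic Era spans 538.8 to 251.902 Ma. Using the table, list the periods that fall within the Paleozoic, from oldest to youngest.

Cambrian, Ordovician, Silurian, Devonian, Carboniferous, Permian

Periods with both bounds inside 538.8–251.902 Ma: Cambrian (538.8–485.4), Ordovician (485.4–443.8), Silurian (443.8–419.2), Devonian (419.2–358.9), Carboniferous (358.9–298.9), Permian (298.9–251.902).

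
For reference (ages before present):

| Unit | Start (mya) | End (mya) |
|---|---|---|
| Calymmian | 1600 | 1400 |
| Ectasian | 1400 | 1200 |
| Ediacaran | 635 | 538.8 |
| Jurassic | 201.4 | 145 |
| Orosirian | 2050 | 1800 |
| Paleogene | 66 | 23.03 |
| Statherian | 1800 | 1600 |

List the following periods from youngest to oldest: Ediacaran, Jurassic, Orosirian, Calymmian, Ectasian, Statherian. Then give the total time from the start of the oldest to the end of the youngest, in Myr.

From the excerpt: Ediacaran 635–538.8; Jurassic 201.4–145; Orosirian 2050–1800; Calymmian 1600–1400; Ectasian 1400–1200; Statherian 1800–1600 (Ma).
Larger Ma is earlier, so the oldest is Orosirian and the youngest is Jurassic; youngest to oldest: Jurassic, Ediacaran, Ectasian, Calymmian, Statherian, Orosirian.
Oldest start 2050 minus youngest end 145 gives 1905 Myr overall.

Jurassic → Ediacaran → Ectasian → Calymmian → Statherian → Orosirian; total span 1905 Myr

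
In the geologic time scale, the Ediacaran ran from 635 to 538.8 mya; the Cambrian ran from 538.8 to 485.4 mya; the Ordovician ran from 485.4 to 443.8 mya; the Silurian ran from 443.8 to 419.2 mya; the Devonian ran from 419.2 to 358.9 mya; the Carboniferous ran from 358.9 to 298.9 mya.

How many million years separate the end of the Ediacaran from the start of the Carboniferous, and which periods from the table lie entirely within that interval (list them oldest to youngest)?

End of Ediacaran = 538.8 Ma; start of Carboniferous = 358.9 Ma.
Gap = 538.8 − 358.9 = 179.9 Myr.
Periods wholly inside 538.8–358.9 Ma: Cambrian (538.8–485.4), Ordovician (485.4–443.8), Silurian (443.8–419.2), Devonian (419.2–358.9).

179.9 million years; Cambrian, Ordovician, Silurian, Devonian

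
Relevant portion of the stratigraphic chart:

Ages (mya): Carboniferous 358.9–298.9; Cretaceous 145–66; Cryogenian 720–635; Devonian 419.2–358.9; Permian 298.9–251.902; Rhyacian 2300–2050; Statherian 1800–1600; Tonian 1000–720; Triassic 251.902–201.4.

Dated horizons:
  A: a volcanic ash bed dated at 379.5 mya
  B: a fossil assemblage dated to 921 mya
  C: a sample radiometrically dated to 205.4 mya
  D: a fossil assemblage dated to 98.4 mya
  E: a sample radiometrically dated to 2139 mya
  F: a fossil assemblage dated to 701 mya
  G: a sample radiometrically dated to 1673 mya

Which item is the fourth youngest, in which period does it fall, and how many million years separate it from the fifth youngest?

F, in the Cryogenian; 220 million years to B

Smaller Ma means younger, so youngest first: D 98.4 < C 205.4 < A 379.5 < F 701 < B 921 < G 1673 < E 2139.
Counting 4 along gives F (701 Ma); the excerpt puts that inside the Cryogenian, 720–635 Ma.
Next in line is B (921 Ma), and 921 − 701 = 220 Myr.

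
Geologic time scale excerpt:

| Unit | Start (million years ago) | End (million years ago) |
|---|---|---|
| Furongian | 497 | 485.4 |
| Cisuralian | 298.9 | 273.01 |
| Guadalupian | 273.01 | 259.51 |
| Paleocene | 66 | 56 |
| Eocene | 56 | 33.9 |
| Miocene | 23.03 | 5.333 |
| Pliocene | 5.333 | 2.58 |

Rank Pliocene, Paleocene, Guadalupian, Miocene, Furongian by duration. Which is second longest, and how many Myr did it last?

Start − end for each: Pliocene 5.333 − 2.58 = 2.753; Paleocene 66 − 56 = 10; Guadalupian 273.01 − 259.51 = 13.5; Miocene 23.03 − 5.333 = 17.697; Furongian 497 − 485.4 = 11.6.
Ranking these from longest: Miocene > Guadalupian > Furongian > Paleocene > Pliocene.
Position 2 in that ranking is Guadalupian, which lasted 13.5 Myr.

Guadalupian, 13.5 million years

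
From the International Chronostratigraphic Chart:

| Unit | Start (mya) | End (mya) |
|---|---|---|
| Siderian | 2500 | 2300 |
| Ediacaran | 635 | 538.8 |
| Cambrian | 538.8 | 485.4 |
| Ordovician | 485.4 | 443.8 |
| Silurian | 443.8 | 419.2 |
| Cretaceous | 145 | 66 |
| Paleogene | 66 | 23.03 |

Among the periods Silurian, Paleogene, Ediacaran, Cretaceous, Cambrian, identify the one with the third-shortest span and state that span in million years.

Cambrian, 53.4 million years

Start − end for each: Silurian 443.8 − 419.2 = 24.6; Paleogene 66 − 23.03 = 42.97; Ediacaran 635 − 538.8 = 96.2; Cretaceous 145 − 66 = 79; Cambrian 538.8 − 485.4 = 53.4.
Ranking these from shortest: Silurian < Paleogene < Cambrian < Cretaceous < Ediacaran.
Position 3 in that ranking is Cambrian, which lasted 53.4 Myr.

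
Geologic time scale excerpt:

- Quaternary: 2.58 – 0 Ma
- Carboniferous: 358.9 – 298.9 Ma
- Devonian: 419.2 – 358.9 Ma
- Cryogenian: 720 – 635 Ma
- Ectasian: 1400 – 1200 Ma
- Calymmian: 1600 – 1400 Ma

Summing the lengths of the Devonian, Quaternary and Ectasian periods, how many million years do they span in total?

262.88 million years

Each duration: Devonian = 60.3; Quaternary = 2.58; Ectasian = 200.
Sum: 60.3 + 2.58 + 200 = 262.88 Myr.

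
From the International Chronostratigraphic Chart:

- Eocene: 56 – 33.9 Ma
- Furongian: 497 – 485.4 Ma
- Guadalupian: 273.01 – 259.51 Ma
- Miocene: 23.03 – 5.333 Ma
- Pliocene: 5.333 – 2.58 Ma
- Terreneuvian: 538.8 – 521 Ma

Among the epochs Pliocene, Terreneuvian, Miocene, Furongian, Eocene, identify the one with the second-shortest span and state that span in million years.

Start − end for each: Pliocene 5.333 − 2.58 = 2.753; Terreneuvian 538.8 − 521 = 17.8; Miocene 23.03 − 5.333 = 17.697; Furongian 497 − 485.4 = 11.6; Eocene 56 − 33.9 = 22.1.
Ranking these from shortest: Pliocene < Furongian < Miocene < Terreneuvian < Eocene.
Position 2 in that ranking is Furongian, which lasted 11.6 Myr.

Furongian, 11.6 million years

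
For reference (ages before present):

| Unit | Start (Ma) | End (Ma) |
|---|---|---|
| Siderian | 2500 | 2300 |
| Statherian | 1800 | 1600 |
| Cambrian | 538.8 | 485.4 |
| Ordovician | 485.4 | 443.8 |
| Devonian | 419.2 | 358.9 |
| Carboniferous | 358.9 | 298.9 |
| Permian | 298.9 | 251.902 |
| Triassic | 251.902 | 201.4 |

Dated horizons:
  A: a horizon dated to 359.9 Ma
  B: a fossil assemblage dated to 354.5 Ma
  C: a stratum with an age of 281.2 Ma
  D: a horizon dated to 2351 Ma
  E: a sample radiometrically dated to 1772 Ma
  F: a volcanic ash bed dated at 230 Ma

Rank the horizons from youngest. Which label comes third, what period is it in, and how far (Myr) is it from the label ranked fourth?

Sorted youngest-first by Ma: F (230), C (281.2), B (354.5), A (359.9), E (1772), D (2351).
The third youngest is B at 354.5 Ma, which lies in 358.9–298.9 Ma: the Carboniferous.
The fourth youngest is A at 359.9 Ma; separation = |354.5 − 359.9| = 5.4 Myr.

B, in the Carboniferous; 5.4 million years to A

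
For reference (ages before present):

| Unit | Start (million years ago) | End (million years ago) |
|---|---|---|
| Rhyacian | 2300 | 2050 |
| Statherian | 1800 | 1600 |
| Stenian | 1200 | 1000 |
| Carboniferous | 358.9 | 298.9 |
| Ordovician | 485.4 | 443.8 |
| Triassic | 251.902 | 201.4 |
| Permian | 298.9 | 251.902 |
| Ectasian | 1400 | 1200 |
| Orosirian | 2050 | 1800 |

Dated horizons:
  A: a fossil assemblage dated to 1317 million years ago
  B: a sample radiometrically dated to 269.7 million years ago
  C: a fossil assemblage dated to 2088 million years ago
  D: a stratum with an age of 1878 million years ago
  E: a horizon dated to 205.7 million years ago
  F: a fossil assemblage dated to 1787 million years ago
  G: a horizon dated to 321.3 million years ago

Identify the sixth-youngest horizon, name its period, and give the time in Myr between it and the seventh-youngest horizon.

D, in the Orosirian; 210 million years to C

Smaller Ma means younger, so youngest first: E 205.7 < B 269.7 < G 321.3 < A 1317 < F 1787 < D 1878 < C 2088.
Counting 6 along gives D (1878 Ma); the excerpt puts that inside the Orosirian, 2050–1800 Ma.
Next in line is C (2088 Ma), and 2088 − 1878 = 210 Myr.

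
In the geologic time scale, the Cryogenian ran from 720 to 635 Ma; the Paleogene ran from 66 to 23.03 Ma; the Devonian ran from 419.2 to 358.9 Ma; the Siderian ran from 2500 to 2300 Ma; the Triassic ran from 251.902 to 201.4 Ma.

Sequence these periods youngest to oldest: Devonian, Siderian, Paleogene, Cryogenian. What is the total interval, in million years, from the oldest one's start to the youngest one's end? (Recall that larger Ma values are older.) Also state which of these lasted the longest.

Paleogene → Devonian → Cryogenian → Siderian; total span 2476.97 Myr; longest is Siderian

Start ages (Ma): Siderian 2500, Cryogenian 720, Devonian 419.2, Paleogene 66.
Ordered youngest to oldest: Paleogene, Devonian, Cryogenian, Siderian.
Span = 2500 − 23.03 = 2476.97 Myr.
Durations: Devonian 60.3, Siderian 200, Cryogenian 85, Paleogene 42.97 → longest is Siderian (200 Myr).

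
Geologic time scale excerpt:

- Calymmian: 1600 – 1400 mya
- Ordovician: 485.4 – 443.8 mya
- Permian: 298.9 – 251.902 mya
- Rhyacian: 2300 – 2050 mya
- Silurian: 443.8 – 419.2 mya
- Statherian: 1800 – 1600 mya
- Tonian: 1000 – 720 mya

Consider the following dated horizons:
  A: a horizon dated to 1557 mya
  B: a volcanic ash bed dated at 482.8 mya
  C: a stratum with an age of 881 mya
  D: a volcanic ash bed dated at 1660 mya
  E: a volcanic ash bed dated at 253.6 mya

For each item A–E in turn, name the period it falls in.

Match each age against the start–end ranges in the excerpt: A = 1557 Ma → Calymmian (1600–1400); B = 482.8 Ma → Ordovician (485.4–443.8); C = 881 Ma → Tonian (1000–720); D = 1660 Ma → Statherian (1800–1600); E = 253.6 Ma → Permian (298.9–251.902).

A — Calymmian; B — Ordovician; C — Tonian; D — Statherian; E — Permian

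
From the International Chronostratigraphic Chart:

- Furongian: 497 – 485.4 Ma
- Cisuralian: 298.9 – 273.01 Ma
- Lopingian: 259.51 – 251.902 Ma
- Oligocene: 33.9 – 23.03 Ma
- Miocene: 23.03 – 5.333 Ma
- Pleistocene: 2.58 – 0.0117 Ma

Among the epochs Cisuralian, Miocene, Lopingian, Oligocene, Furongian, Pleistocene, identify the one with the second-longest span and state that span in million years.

Miocene, 17.697 million years

Durations: Cisuralian 25.89; Miocene 17.697; Lopingian 7.608; Oligocene 10.87; Furongian 11.6; Pleistocene 2.5683 Myr.
Sorted longest-first: Cisuralian (25.89), Miocene (17.697), Furongian (11.6), Oligocene (10.87), Lopingian (7.608), Pleistocene (2.5683).
The second longest is Miocene at 17.697 Myr.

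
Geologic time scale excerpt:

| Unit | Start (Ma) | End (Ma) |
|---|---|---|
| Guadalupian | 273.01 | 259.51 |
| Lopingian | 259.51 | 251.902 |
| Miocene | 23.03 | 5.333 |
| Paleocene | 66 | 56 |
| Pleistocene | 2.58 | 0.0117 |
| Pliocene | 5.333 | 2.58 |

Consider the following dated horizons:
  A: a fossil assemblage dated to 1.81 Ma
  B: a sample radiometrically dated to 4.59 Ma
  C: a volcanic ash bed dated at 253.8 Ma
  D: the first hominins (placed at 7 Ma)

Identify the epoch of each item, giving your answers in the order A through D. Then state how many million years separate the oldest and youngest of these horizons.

Match each age against the start–end ranges in the excerpt: A = 1.81 Ma → Pleistocene (2.58–0.0117); B = 4.59 Ma → Pliocene (5.333–2.58); C = 253.8 Ma → Lopingian (259.51–251.902); D = 7 Ma → Miocene (23.03–5.333).
The largest age is 253.8 Ma and the smallest is 1.81 Ma; their difference is 251.99 Myr.

A — Pleistocene; B — Pliocene; C — Lopingian; D — Miocene; span 251.99 million years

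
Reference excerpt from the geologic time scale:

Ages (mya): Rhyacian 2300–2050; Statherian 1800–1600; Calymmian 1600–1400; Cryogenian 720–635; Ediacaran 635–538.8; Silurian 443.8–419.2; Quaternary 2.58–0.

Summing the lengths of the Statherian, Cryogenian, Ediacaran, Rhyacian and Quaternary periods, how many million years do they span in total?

633.78 million years

Each duration: Statherian = 200; Cryogenian = 85; Ediacaran = 96.2; Rhyacian = 250; Quaternary = 2.58.
Sum: 200 + 85 + 96.2 + 250 + 2.58 = 633.78 Myr.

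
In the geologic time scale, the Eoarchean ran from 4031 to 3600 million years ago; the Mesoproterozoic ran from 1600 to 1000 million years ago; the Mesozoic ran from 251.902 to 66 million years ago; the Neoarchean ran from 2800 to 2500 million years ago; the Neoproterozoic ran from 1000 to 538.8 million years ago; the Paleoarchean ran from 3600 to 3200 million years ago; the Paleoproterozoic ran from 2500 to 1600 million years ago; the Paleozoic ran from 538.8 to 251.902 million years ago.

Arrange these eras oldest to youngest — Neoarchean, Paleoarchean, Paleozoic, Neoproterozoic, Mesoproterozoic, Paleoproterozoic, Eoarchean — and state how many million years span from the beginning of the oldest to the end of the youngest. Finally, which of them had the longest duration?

Start ages (Ma): Eoarchean 4031, Paleoarchean 3600, Neoarchean 2800, Paleoproterozoic 2500, Mesoproterozoic 1600, Neoproterozoic 1000, Paleozoic 538.8.
Ordered oldest to youngest: Eoarchean, Paleoarchean, Neoarchean, Paleoproterozoic, Mesoproterozoic, Neoproterozoic, Paleozoic.
Span = 4031 − 251.902 = 3779.098 Myr.
Durations: Eoarchean 431, Mesoproterozoic 600, Paleozoic 286.898, Paleoproterozoic 900, Paleoarchean 400, Neoarchean 300, Neoproterozoic 461.2 → longest is Paleoproterozoic (900 Myr).

Eoarchean → Paleoarchean → Neoarchean → Paleoproterozoic → Mesoproterozoic → Neoproterozoic → Paleozoic; total span 3779.098 Myr; longest is Paleoproterozoic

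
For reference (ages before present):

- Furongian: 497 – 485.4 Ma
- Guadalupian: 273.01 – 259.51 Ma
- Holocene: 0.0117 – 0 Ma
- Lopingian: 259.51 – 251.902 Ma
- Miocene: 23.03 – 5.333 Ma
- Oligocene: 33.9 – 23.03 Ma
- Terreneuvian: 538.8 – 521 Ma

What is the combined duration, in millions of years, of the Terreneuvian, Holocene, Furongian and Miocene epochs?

Duration is start − end for each: (538.8 − 521) + (0.0117 − 0) + (497 − 485.4) + (23.03 − 5.333).
That is 17.8 + 0.0117 + 11.6 + 17.697, which totals 47.1087 million years.

47.1087 million years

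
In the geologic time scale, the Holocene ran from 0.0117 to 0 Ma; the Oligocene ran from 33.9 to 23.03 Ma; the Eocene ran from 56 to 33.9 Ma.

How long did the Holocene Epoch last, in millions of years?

0.0117 − 0 = 0.0117 million years.

0.0117 million years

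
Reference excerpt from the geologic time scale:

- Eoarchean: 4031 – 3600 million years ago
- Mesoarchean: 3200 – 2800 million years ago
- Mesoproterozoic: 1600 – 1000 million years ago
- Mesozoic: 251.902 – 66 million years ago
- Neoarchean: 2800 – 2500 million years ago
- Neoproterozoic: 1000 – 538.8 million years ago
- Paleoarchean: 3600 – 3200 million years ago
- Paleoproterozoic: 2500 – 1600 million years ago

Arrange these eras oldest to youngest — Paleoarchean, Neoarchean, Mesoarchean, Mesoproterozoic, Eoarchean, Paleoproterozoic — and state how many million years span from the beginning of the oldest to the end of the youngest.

Eoarchean → Paleoarchean → Mesoarchean → Neoarchean → Paleoproterozoic → Mesoproterozoic; total span 3031 Myr

Start ages (Ma): Eoarchean 4031, Paleoarchean 3600, Mesoarchean 3200, Neoarchean 2800, Paleoproterozoic 2500, Mesoproterozoic 1600.
Ordered oldest to youngest: Eoarchean, Paleoarchean, Mesoarchean, Neoarchean, Paleoproterozoic, Mesoproterozoic.
Span = 4031 − 1000 = 3031 Myr.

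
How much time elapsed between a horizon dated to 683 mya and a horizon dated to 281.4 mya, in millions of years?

401.6 million years

683 − 281.4 = 401.6 million years.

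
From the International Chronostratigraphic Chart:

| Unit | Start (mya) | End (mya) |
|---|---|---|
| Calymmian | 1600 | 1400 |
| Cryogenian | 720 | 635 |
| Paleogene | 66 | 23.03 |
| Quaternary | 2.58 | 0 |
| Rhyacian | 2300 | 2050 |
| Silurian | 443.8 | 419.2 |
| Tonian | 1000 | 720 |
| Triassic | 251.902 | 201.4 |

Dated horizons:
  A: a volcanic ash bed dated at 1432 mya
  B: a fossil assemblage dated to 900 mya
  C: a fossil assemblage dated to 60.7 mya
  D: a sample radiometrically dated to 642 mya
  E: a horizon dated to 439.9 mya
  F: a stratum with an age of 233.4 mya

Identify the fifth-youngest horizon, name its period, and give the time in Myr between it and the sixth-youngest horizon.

Smaller Ma means younger, so youngest first: C 60.7 < F 233.4 < E 439.9 < D 642 < B 900 < A 1432.
Counting 5 along gives B (900 Ma); the excerpt puts that inside the Tonian, 1000–720 Ma.
Next in line is A (1432 Ma), and 1432 − 900 = 532 Myr.

B, in the Tonian; 532 million years to A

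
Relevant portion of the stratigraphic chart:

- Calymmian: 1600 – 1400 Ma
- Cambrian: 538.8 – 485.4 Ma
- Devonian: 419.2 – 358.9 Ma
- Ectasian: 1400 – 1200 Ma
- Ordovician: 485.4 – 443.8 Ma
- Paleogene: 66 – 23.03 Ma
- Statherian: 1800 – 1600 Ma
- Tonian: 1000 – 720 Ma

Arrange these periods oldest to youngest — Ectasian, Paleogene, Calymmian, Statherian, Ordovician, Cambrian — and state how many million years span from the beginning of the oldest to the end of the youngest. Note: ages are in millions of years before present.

From the excerpt: Ectasian 1400–1200; Paleogene 66–23.03; Calymmian 1600–1400; Statherian 1800–1600; Ordovician 485.4–443.8; Cambrian 538.8–485.4 (Ma).
Larger Ma is earlier, so the oldest is Statherian and the youngest is Paleogene; oldest to youngest: Statherian, Calymmian, Ectasian, Cambrian, Ordovician, Paleogene.
Oldest start 1800 minus youngest end 23.03 gives 1776.97 Myr overall.

Statherian → Calymmian → Ectasian → Cambrian → Ordovician → Paleogene; total span 1776.97 Myr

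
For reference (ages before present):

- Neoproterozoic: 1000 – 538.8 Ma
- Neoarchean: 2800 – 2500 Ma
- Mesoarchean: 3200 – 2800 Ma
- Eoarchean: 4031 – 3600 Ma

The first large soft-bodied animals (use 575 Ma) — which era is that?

575 Ma lies between 1000 and 538.8 Ma, so it falls in the Neoproterozoic.

Neoproterozoic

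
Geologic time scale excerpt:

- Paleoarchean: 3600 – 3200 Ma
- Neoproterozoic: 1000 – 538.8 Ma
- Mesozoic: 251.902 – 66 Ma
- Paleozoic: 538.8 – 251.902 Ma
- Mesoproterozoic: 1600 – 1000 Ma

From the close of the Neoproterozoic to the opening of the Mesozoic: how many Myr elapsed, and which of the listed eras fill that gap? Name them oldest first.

End of Neoproterozoic = 538.8 Ma; start of Mesozoic = 251.902 Ma.
Gap = 538.8 − 251.902 = 286.898 Myr.
Eras wholly inside 538.8–251.902 Ma: Paleozoic (538.8–251.902).

286.898 million years; Paleozoic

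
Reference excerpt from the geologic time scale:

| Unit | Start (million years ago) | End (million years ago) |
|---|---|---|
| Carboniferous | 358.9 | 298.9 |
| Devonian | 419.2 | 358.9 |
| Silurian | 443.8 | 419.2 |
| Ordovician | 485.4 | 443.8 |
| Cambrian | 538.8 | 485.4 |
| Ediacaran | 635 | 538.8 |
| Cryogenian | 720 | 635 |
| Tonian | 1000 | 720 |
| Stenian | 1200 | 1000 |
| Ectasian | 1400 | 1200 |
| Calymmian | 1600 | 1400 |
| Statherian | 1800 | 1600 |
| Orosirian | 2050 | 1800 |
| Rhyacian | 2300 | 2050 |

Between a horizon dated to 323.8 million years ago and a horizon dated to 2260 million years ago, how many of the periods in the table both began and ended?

The older date is 2260 Ma and the younger is 323.8 Ma.
Periods with start < 2260 and end > 323.8 Ma: Orosirian (2050–1800), Statherian (1800–1600), Calymmian (1600–1400), Ectasian (1400–1200), Stenian (1200–1000), Tonian (1000–720), Cryogenian (720–635), Ediacaran (635–538.8), Cambrian (538.8–485.4), Ordovician (485.4–443.8), Silurian (443.8–419.2), Devonian (419.2–358.9).
That is 12 complete periods.

12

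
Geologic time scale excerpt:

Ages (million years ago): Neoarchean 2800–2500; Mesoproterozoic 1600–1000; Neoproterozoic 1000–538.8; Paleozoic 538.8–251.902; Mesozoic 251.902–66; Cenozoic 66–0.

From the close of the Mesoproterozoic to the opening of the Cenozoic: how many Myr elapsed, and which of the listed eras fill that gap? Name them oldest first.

The Mesoproterozoic closes at 1000 Ma and the Cenozoic opens at 66 Ma, so the interval is 1000 − 66 = 934 Myr.
An era fits inside if it starts at or after 1000 Ma and ends at or before 66 Ma; oldest first that gives Neoproterozoic, Paleozoic, Mesozoic.

934 million years; Neoproterozoic, Paleozoic, Mesozoic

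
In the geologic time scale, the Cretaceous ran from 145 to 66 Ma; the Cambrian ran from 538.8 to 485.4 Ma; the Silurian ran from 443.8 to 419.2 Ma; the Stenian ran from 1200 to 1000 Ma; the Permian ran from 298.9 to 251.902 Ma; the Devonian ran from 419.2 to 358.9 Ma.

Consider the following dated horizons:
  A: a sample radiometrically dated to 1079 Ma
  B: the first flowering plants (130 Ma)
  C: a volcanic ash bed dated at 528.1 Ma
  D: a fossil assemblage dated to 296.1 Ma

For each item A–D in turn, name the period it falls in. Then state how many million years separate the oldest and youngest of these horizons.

A — Stenian; B — Cretaceous; C — Cambrian; D — Permian; span 949 million years

A: 1079 Ma lies in 1200–1000 Ma, so Stenian.
B: 130 Ma lies in 145–66 Ma, so Cretaceous.
C: 528.1 Ma lies in 538.8–485.4 Ma, so Cambrian.
D: 296.1 Ma lies in 298.9–251.902 Ma, so Permian.
Oldest = 1079 Ma, youngest = 130 Ma → span 949 Myr.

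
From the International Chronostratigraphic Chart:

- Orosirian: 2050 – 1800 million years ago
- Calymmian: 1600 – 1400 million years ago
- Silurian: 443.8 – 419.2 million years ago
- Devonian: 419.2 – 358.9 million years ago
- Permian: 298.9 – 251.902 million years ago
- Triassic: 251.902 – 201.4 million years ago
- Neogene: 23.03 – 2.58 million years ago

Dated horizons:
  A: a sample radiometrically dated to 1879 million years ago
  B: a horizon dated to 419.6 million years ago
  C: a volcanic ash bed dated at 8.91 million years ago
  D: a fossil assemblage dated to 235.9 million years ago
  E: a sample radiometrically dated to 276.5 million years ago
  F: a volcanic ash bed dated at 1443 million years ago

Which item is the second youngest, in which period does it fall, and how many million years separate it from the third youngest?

D, in the Triassic; 40.6 million years to E

Smaller Ma means younger, so youngest first: C 8.91 < D 235.9 < E 276.5 < B 419.6 < F 1443 < A 1879.
Counting 2 along gives D (235.9 Ma); the excerpt puts that inside the Triassic, 251.902–201.4 Ma.
Next in line is E (276.5 Ma), and 276.5 − 235.9 = 40.6 Myr.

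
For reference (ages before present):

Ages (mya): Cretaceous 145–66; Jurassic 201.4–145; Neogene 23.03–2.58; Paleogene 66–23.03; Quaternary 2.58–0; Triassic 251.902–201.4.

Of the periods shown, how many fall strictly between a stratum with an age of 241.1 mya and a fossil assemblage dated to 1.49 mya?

4

The older date is 241.1 Ma and the younger is 1.49 Ma.
Periods with start < 241.1 and end > 1.49 Ma: Jurassic (201.4–145), Cretaceous (145–66), Paleogene (66–23.03), Neogene (23.03–2.58).
That is 4 complete periods.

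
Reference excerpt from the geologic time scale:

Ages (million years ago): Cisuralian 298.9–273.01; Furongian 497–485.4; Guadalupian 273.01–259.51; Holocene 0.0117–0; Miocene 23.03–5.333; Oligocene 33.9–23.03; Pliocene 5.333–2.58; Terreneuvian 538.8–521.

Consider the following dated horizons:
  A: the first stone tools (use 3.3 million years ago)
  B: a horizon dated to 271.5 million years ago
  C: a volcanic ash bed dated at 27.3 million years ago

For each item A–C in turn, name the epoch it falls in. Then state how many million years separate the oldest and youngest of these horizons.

A — Pliocene; B — Guadalupian; C — Oligocene; span 268.2 million years

Match each age against the start–end ranges in the excerpt: A = 3.3 Ma → Pliocene (5.333–2.58); B = 271.5 Ma → Guadalupian (273.01–259.51); C = 27.3 Ma → Oligocene (33.9–23.03).
The largest age is 271.5 Ma and the smallest is 3.3 Ma; their difference is 268.2 Myr.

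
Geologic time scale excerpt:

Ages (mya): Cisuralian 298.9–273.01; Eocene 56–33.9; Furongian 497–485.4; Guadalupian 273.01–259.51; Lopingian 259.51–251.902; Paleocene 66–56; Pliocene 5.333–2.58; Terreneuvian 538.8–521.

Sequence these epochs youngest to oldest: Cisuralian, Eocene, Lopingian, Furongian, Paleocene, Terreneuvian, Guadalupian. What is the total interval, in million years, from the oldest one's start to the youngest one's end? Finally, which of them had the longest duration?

Start ages (Ma): Terreneuvian 538.8, Furongian 497, Cisuralian 298.9, Guadalupian 273.01, Lopingian 259.51, Paleocene 66, Eocene 56.
Ordered youngest to oldest: Eocene, Paleocene, Lopingian, Guadalupian, Cisuralian, Furongian, Terreneuvian.
Span = 538.8 − 33.9 = 504.9 Myr.
Durations: Terreneuvian 17.8, Guadalupian 13.5, Eocene 22.1, Lopingian 7.608, Cisuralian 25.89, Paleocene 10, Furongian 11.6 → longest is Cisuralian (25.89 Myr).

Eocene, Paleocene, Lopingian, Guadalupian, Cisuralian, Furongian, Terreneuvian; total span 504.9 Myr; longest is Cisuralian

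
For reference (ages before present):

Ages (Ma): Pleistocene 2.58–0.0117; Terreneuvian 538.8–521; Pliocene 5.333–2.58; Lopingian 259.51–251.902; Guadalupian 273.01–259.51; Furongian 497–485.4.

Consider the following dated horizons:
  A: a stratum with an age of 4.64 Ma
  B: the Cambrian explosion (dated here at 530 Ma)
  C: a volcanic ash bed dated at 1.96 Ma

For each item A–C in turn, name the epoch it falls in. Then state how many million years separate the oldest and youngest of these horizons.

A — Pliocene; B — Terreneuvian; C — Pleistocene; span 528.04 million years

Match each age against the start–end ranges in the excerpt: A = 4.64 Ma → Pliocene (5.333–2.58); B = 530 Ma → Terreneuvian (538.8–521); C = 1.96 Ma → Pleistocene (2.58–0.0117).
The largest age is 530 Ma and the smallest is 1.96 Ma; their difference is 528.04 Myr.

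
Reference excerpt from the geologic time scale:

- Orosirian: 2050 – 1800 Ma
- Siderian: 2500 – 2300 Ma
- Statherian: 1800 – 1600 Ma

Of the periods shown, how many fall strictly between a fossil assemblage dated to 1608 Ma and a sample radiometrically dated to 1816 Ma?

The older date is 1816 Ma and the younger is 1608 Ma.
No period both begins after 1816 Ma and ends before 1608 Ma, so the count is 0.

0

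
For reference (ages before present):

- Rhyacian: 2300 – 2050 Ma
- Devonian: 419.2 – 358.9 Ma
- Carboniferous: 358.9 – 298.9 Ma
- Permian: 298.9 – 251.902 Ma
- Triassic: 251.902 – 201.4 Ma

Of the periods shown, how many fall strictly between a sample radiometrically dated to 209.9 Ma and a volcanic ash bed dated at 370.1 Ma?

2

The older date is 370.1 Ma and the younger is 209.9 Ma.
Periods with start < 370.1 and end > 209.9 Ma: Carboniferous (358.9–298.9), Permian (298.9–251.902).
That is 2 complete periods.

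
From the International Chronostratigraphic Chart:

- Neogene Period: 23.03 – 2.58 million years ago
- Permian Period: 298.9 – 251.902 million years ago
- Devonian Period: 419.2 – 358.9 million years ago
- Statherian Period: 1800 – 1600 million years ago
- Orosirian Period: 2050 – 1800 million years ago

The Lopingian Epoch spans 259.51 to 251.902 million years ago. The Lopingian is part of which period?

Permian

The Lopingian (259.51–251.902 Ma) lies entirely within 298.9–251.902 Ma, the Permian Period.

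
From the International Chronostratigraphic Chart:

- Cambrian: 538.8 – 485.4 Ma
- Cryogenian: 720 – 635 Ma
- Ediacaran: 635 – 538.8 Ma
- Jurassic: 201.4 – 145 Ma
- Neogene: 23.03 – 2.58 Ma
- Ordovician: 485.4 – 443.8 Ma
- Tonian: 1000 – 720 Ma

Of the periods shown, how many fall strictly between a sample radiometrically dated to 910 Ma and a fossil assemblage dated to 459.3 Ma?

3

910 Ma sits inside the Tonian (1000–720) and 459.3 Ma inside the Ordovician (485.4–443.8); neither of those is wholly between the two dates.
The listed periods lying completely between them are Cryogenian, Ediacaran, Cambrian — 3 in all.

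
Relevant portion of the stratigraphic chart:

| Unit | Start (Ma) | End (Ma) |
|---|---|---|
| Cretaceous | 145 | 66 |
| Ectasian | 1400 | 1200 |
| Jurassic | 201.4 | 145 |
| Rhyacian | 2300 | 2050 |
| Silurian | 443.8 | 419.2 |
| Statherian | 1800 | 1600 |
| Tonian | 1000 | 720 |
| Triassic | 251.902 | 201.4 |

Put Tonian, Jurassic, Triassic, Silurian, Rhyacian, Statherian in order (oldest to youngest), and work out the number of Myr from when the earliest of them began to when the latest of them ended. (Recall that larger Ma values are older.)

Rhyacian, Statherian, Tonian, Silurian, Triassic, Jurassic; total span 2155 Myr

From the excerpt: Tonian 1000–720; Jurassic 201.4–145; Triassic 251.902–201.4; Silurian 443.8–419.2; Rhyacian 2300–2050; Statherian 1800–1600 (Ma).
Larger Ma is earlier, so the oldest is Rhyacian and the youngest is Jurassic; oldest to youngest: Rhyacian, Statherian, Tonian, Silurian, Triassic, Jurassic.
Oldest start 2300 minus youngest end 145 gives 2155 Myr overall.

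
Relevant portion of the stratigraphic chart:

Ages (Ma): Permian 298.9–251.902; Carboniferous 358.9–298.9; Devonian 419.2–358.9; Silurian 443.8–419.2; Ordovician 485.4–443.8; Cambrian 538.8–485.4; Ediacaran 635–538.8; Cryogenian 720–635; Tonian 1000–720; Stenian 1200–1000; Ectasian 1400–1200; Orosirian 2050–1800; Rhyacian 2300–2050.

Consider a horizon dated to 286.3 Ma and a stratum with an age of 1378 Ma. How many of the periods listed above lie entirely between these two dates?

9

1378 Ma sits inside the Ectasian (1400–1200) and 286.3 Ma inside the Permian (298.9–251.902); neither of those is wholly between the two dates.
The listed periods lying completely between them are Stenian, Tonian, Cryogenian, Ediacaran, Cambrian, Ordovician, Silurian, Devonian, Carboniferous — 9 in all.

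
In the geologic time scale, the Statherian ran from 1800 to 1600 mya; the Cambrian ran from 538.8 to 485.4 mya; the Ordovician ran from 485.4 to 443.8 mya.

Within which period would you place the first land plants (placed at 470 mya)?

470 Ma lies between 485.4 and 443.8 Ma, so it falls in the Ordovician.

Ordovician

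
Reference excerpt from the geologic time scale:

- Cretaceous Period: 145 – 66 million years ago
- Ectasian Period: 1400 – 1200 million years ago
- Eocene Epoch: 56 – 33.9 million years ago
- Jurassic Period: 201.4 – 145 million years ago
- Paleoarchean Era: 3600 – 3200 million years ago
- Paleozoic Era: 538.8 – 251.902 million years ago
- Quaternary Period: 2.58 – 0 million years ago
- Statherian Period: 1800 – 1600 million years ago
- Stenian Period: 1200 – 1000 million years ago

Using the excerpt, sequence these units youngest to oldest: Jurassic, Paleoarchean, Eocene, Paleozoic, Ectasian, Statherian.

Eocene, Jurassic, Paleozoic, Ectasian, Statherian, Paleoarchean

Sorting by start age (ascending Ma, since larger Ma = older): Eocene start 56, Jurassic start 201.4, Paleozoic start 538.8, Ectasian start 1400, Statherian start 1800, Paleoarchean start 3600.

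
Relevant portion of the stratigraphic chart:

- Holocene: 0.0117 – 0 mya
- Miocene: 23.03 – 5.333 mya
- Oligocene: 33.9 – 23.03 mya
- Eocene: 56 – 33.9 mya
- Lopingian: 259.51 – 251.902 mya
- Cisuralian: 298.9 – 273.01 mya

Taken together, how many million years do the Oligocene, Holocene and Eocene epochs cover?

32.9817 million years

Duration is start − end for each: (33.9 − 23.03) + (0.0117 − 0) + (56 − 33.9).
That is 10.87 + 0.0117 + 22.1, which totals 32.9817 million years.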